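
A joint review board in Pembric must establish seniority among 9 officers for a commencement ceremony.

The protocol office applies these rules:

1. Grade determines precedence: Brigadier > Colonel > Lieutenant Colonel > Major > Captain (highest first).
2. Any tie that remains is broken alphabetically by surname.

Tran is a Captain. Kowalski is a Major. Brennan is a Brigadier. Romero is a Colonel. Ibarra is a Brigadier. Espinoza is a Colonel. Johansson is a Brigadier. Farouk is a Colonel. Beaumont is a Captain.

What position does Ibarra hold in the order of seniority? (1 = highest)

2

By grade: Brennan, Ibarra and Johansson (Brigadier); then Espinoza, Farouk and Romero (Colonel); then Kowalski (Major); then Beaumont and Tran (Captain).
Among Brennan, Ibarra and Johansson, alphabetically by surname: Brennan before Ibarra before Johansson.
Among Espinoza, Farouk and Romero, alphabetically by surname: Espinoza before Farouk before Romero.
Among Beaumont and Tran, alphabetically by surname: Beaumont before Tran.
Order: Brennan, Ibarra, Johansson, Espinoza, Farouk, Romero, Kowalski, Beaumont, Tran. So position 2.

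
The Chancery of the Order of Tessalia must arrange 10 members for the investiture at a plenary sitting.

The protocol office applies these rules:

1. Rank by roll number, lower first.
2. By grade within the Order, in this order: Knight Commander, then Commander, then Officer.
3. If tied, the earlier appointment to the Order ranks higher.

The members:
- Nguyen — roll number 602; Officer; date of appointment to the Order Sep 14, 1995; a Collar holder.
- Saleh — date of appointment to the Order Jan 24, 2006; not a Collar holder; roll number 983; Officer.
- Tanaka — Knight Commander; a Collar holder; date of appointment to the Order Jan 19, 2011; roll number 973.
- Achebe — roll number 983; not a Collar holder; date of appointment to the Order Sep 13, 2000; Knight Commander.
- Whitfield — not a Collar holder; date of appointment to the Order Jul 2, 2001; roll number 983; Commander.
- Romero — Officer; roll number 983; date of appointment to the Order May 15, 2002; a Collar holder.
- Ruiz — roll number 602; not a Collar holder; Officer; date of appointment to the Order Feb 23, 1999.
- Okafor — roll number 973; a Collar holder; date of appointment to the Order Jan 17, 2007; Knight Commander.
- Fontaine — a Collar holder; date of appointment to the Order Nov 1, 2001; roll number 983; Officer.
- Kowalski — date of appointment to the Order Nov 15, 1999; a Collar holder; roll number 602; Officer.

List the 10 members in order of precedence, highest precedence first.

Nguyen, Ruiz, Kowalski, Okafor, Tanaka, Achebe, Whitfield, Fontaine, Romero, Saleh

By roll number (lower first): Nguyen, Ruiz and Kowalski (each 602); then Okafor and Tanaka (both 973); then Achebe, Whitfield, Fontaine, Romero and Saleh (each 983).
Nguyen, Ruiz and Kowalski are each Officer, so the next rule applies.
Among Nguyen, Ruiz and Kowalski, by date of appointment to the Order (earlier first): Nguyen (Sep 14, 1995) before Ruiz (Feb 23, 1999) before Kowalski (Nov 15, 1999).
Okafor and Tanaka are each Knight Commander, so the next rule applies.
Among Okafor and Tanaka, by date of appointment to the Order (earlier first): Okafor (Jan 17, 2007) before Tanaka (Jan 19, 2011).
Among Achebe, Whitfield, Fontaine, Romero and Saleh, by grade within the Order: Achebe (Knight Commander) before Whitfield (Commander) before Fontaine, Romero and Saleh (Officer).
Among Fontaine, Romero and Saleh, by date of appointment to the Order (earlier first): Fontaine (Nov 1, 2001) before Romero (May 15, 2002) before Saleh (Jan 24, 2006).
Full order: Nguyen, Ruiz, Kowalski, Okafor, Tanaka, Achebe, Whitfield, Fontaine, Romero, Saleh.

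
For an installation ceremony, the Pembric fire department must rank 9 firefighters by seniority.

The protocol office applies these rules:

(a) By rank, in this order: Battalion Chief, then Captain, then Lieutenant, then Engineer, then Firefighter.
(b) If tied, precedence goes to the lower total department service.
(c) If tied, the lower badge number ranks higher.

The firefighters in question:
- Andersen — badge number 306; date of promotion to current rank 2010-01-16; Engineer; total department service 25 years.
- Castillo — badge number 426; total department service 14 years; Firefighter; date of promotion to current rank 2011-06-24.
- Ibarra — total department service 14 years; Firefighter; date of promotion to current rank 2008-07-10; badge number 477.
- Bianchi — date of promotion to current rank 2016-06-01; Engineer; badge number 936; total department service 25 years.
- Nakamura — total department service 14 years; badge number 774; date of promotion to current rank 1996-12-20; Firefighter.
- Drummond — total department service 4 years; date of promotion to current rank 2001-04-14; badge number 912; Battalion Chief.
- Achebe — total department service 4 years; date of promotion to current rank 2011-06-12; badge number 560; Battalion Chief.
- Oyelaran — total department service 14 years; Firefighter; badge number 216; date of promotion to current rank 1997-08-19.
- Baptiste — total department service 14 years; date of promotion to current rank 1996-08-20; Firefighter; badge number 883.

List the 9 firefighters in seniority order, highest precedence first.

By rank: Achebe and Drummond (Battalion Chief); then Andersen and Bianchi (Engineer); then Oyelaran, Castillo, Ibarra, Nakamura and Baptiste (Firefighter).
Achebe and Drummond both have total department service 4 years, so the next rule applies.
Among Achebe and Drummond, by badge number (lower first): Achebe (560) before Drummond (912).
Andersen and Bianchi both have total department service 25 years, so the next rule applies.
Among Andersen and Bianchi, by badge number (lower first): Andersen (306) before Bianchi (936).
Oyelaran, Castillo, Ibarra, Nakamura and Baptiste all have total department service 14 years, so the next rule applies.
Among Oyelaran, Castillo, Ibarra, Nakamura and Baptiste, by badge number (lower first): Oyelaran (216) before Castillo (426) before Ibarra (477) before Nakamura (774) before Baptiste (883).
Full order: Achebe, Drummond, Andersen, Bianchi, Oyelaran, Castillo, Ibarra, Nakamura, Baptiste.

Achebe, Drummond, Andersen, Bianchi, Oyelaran, Castillo, Ibarra, Nakamura, Baptiste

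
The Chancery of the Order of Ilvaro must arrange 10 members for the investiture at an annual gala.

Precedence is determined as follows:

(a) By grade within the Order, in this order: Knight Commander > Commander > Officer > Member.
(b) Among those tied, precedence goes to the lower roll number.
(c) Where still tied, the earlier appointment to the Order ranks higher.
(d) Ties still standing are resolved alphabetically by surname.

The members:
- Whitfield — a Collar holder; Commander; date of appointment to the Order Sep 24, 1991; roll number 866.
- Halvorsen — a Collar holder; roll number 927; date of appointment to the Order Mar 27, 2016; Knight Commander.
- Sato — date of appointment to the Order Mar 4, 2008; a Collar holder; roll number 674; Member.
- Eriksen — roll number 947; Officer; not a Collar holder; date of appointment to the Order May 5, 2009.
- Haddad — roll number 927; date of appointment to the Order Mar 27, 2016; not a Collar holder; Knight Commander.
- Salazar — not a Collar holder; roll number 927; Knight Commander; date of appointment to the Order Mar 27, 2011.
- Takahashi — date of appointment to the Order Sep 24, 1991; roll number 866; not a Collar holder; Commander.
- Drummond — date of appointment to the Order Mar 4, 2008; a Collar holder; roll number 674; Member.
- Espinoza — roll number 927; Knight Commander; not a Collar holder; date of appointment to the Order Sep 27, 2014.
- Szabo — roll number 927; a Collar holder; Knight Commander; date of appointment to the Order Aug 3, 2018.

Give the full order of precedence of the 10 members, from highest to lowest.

Salazar, Espinoza, Haddad, Halvorsen, Szabo, Takahashi, Whitfield, Eriksen, Drummond, Sato

By grade within the Order: Salazar, Espinoza, Haddad, Halvorsen and Szabo (Knight Commander); then Takahashi and Whitfield (Commander); then Eriksen (Officer); then Drummond and Sato (Member).
Salazar, Espinoza, Haddad, Halvorsen and Szabo all have roll number 927, so the next rule applies.
Among Salazar, Espinoza, Haddad, Halvorsen and Szabo, by date of appointment to the Order (earlier first): Salazar (Mar 27, 2011) before Espinoza (Sep 27, 2014) before Haddad and Halvorsen (Mar 27, 2016) before Szabo (Aug 3, 2018).
Among Haddad and Halvorsen, alphabetically by surname: Haddad before Halvorsen.
Takahashi and Whitfield both have roll number 866, so the next rule applies.
Takahashi and Whitfield both have date of appointment to the Order Sep 24, 1991, so the next rule applies.
Among Takahashi and Whitfield, alphabetically by surname: Takahashi before Whitfield.
Drummond and Sato both have roll number 674, so the next rule applies.
Drummond and Sato both have date of appointment to the Order Mar 4, 2008, so the next rule applies.
Among Drummond and Sato, alphabetically by surname: Drummond before Sato.
Full order: Salazar, Espinoza, Haddad, Halvorsen, Szabo, Takahashi, Whitfield, Eriksen, Drummond, Sato.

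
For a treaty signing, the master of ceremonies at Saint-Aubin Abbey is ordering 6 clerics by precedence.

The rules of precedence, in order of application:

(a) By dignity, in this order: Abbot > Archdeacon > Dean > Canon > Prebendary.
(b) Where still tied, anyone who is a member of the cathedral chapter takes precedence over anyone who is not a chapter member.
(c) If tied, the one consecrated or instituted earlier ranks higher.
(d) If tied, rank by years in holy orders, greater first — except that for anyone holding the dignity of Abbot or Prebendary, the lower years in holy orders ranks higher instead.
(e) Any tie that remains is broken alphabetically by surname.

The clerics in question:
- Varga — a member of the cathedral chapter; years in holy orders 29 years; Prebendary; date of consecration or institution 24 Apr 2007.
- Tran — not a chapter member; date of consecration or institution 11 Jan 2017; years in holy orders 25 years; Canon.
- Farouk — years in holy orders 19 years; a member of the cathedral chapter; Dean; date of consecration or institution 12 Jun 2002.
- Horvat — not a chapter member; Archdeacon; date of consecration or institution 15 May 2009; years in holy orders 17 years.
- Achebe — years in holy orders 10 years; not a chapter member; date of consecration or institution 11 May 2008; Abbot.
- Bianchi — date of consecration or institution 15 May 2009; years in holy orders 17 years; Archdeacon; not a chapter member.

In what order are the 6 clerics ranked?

By dignity: Achebe (Abbot); then Bianchi and Horvat (Archdeacon); then Farouk (Dean); then Tran (Canon); then Varga (Prebendary).
Bianchi and Horvat are each not a chapter member, so the next rule applies.
Bianchi and Horvat both have date of consecration or institution 15 May 2009, so the next rule applies.
Bianchi and Horvat both have years in holy orders 17 years, so the next rule applies.
Among Bianchi and Horvat, alphabetically by surname: Bianchi before Horvat.
Full order: Achebe, Bianchi, Horvat, Farouk, Tran, Varga.

Achebe, Bianchi, Horvat, Farouk, Tran, Varga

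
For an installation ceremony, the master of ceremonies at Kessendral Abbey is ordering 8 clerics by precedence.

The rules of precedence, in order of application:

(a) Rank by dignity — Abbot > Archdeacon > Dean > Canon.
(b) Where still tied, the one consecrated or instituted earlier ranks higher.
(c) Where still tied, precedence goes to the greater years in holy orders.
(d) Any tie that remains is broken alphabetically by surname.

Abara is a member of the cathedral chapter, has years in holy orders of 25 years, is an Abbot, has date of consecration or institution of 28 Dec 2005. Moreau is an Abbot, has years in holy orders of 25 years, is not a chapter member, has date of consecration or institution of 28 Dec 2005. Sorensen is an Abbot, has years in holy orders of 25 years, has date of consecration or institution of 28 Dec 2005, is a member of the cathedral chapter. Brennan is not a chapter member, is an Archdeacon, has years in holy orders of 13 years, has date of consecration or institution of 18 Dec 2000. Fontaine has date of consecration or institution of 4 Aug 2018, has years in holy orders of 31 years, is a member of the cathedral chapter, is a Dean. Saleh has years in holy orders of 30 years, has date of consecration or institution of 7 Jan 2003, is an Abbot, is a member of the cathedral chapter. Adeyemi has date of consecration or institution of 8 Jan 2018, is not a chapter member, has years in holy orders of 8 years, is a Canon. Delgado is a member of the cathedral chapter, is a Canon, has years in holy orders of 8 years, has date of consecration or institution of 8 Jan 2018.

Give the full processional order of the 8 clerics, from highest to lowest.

Saleh, Abara, Moreau, Sorensen, Brennan, Fontaine, Adeyemi, Delgado

By dignity: Saleh, Abara, Moreau and Sorensen (Abbot); then Brennan (Archdeacon); then Fontaine (Dean); then Adeyemi and Delgado (Canon).
Among Saleh, Abara, Moreau and Sorensen, by date of consecration or institution (earlier first): Saleh (7 Jan 2003) before Abara, Moreau and Sorensen (28 Dec 2005).
Abara, Moreau and Sorensen all have years in holy orders 25 years, so the next rule applies.
Among Abara, Moreau and Sorensen, alphabetically by surname: Abara before Moreau before Sorensen.
Adeyemi and Delgado both have date of consecration or institution 8 Jan 2018, so the next rule applies.
Adeyemi and Delgado both have years in holy orders 8 years, so the next rule applies.
Among Adeyemi and Delgado, alphabetically by surname: Adeyemi before Delgado.
Full order: Saleh, Abara, Moreau, Sorensen, Brennan, Fontaine, Adeyemi, Delgado.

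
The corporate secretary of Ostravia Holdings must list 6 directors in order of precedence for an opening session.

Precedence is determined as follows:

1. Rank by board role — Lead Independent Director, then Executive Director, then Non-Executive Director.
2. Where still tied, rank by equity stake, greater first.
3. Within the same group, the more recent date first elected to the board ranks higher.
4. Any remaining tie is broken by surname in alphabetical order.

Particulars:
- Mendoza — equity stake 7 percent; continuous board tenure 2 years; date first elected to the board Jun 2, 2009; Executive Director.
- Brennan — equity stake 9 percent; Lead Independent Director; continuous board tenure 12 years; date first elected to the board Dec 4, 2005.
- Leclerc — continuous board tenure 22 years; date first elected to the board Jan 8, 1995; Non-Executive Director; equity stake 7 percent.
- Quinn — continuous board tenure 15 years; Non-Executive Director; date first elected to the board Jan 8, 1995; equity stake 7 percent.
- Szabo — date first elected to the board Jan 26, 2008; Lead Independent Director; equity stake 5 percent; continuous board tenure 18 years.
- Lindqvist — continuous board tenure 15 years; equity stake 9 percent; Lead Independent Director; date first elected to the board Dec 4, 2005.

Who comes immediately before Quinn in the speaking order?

By board role: Brennan, Lindqvist and Szabo (Lead Independent Director); then Mendoza (Executive Director); then Leclerc and Quinn (Non-Executive Director).
Among Brennan, Lindqvist and Szabo, by equity stake (higher first): Brennan and Lindqvist (9 percent) before Szabo (5 percent).
Brennan and Lindqvist both have date first elected to the board Dec 4, 2005, so the next rule applies.
Among Brennan and Lindqvist, alphabetically by surname: Brennan before Lindqvist.
Leclerc and Quinn both have equity stake 7 percent, so the next rule applies.
Leclerc and Quinn both have date first elected to the board Jan 8, 1995, so the next rule applies.
Among Leclerc and Quinn, alphabetically by surname: Leclerc before Quinn.
Order: Brennan, Lindqvist, Szabo, Mendoza, Leclerc, Quinn.

Leclerc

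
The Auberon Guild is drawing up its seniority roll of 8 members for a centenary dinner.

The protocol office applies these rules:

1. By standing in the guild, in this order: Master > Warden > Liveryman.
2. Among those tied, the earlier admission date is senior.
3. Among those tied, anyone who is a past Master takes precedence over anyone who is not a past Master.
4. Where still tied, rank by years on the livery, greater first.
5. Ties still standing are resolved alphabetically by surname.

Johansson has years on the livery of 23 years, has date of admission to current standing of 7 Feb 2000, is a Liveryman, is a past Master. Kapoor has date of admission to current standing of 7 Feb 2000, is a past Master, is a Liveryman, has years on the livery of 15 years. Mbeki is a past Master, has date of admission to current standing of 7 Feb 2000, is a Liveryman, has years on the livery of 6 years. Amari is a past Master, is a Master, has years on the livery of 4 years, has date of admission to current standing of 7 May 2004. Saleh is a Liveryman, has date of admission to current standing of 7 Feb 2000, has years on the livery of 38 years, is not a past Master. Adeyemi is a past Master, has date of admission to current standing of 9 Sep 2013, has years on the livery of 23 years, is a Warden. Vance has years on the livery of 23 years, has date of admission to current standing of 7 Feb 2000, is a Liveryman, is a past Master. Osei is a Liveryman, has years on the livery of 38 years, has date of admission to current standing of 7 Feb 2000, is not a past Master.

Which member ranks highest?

By standing in the guild: Amari (Master); then Adeyemi (Warden); then Johansson, Vance, Kapoor, Mbeki, Osei and Saleh (Liveryman).
Johansson, Vance, Kapoor, Mbeki, Osei and Saleh all have date of admission to current standing 7 Feb 2000, so the next rule applies.
Among Johansson, Vance, Kapoor, Mbeki, Osei and Saleh, a past Master before not a past Master: Johansson, Vance, Kapoor and Mbeki (a past Master) before Osei and Saleh (not a past Master).
Among Johansson, Vance, Kapoor and Mbeki, by years on the livery (higher first): Johansson and Vance (23 years) before Kapoor (15 years) before Mbeki (6 years).
Among Johansson and Vance, alphabetically by surname: Johansson before Vance.
Osei and Saleh both have years on the livery 38 years, so the next rule applies.
Among Osei and Saleh, alphabetically by surname: Osei before Saleh.
Order: Amari, Adeyemi, Johansson, Vance, Kapoor, Mbeki, Osei, Saleh.

Amari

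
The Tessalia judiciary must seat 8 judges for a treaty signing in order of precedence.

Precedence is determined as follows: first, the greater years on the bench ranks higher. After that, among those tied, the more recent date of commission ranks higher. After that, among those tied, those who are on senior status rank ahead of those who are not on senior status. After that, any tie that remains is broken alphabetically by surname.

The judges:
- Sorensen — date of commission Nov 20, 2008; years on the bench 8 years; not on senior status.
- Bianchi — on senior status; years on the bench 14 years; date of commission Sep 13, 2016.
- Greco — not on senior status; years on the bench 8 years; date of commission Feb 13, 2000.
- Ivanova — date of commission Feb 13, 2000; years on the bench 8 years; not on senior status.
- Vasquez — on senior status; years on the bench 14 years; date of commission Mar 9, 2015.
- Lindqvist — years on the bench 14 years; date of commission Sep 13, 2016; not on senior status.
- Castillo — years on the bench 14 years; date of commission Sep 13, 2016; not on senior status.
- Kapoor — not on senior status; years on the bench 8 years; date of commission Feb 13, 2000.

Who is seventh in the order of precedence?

Ivanova

By years on the bench (higher first): Bianchi, Castillo, Lindqvist and Vasquez (each 14 years); then Sorensen, Greco, Ivanova and Kapoor (each 8 years).
Among Bianchi, Castillo, Lindqvist and Vasquez, by date of commission (later first): Bianchi, Castillo and Lindqvist (Sep 13, 2016) before Vasquez (Mar 9, 2015).
Among Bianchi, Castillo and Lindqvist, on senior status before not on senior status: Bianchi (on senior status) before Castillo and Lindqvist (not on senior status).
Among Castillo and Lindqvist, alphabetically by surname: Castillo before Lindqvist.
Among Sorensen, Greco, Ivanova and Kapoor, by date of commission (later first): Sorensen (Nov 20, 2008) before Greco, Ivanova and Kapoor (Feb 13, 2000).
Greco, Ivanova and Kapoor are each not on senior status, so the next rule applies.
Among Greco, Ivanova and Kapoor, alphabetically by surname: Greco before Ivanova before Kapoor.
Order: Bianchi, Castillo, Lindqvist, Vasquez, Sorensen, Greco, Ivanova, Kapoor.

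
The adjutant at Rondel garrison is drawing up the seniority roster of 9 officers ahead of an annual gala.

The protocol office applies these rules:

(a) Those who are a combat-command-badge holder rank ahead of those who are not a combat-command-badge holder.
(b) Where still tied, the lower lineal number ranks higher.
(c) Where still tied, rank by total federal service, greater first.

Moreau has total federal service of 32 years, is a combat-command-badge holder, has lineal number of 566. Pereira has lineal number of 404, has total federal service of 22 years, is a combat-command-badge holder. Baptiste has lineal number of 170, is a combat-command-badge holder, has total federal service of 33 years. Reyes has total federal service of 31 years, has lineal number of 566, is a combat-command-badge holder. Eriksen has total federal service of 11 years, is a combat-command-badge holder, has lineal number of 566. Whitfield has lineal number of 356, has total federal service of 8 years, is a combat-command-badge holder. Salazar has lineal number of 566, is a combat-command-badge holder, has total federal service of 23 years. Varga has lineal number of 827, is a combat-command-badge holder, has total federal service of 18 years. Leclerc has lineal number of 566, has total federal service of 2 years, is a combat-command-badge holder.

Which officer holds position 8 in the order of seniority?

Leclerc

By the first rule: Baptiste, Whitfield, Pereira, Moreau, Reyes, Salazar, Eriksen, Leclerc and Varga (each a combat-command-badge holder).
Among Baptiste, Whitfield, Pereira, Moreau, Reyes, Salazar, Eriksen, Leclerc and Varga, by lineal number (lower first): Baptiste (170) before Whitfield (356) before Pereira (404) before Moreau, Reyes, Salazar, Eriksen and Leclerc (566) before Varga (827).
Among Moreau, Reyes, Salazar, Eriksen and Leclerc, by total federal service (higher first): Moreau (32 years) before Reyes (31 years) before Salazar (23 years) before Eriksen (11 years) before Leclerc (2 years).
Order: Baptiste, Whitfield, Pereira, Moreau, Reyes, Salazar, Eriksen, Leclerc, Varga.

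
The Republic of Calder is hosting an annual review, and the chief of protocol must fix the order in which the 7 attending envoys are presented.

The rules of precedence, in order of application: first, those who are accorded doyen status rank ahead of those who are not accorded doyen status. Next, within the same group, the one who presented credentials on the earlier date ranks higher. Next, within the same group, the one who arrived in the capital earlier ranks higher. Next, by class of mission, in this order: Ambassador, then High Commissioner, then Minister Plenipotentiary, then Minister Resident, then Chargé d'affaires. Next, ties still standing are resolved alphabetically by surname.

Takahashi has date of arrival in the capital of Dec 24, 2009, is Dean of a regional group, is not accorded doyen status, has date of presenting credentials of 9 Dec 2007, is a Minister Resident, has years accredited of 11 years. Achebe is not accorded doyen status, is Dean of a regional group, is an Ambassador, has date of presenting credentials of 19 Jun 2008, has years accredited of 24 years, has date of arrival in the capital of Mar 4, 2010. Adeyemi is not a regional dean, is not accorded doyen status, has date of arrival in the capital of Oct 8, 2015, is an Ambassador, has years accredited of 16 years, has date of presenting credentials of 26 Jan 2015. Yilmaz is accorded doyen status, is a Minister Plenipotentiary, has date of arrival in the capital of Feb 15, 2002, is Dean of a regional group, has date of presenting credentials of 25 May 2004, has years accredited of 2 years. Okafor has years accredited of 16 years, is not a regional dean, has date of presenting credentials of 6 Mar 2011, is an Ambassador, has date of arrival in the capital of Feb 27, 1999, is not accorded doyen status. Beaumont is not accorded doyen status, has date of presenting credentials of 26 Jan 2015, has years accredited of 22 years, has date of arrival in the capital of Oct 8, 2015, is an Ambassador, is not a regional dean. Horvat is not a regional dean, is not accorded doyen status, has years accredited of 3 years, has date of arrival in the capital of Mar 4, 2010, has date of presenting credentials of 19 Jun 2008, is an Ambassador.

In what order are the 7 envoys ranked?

Yilmaz, Takahashi, Achebe, Horvat, Okafor, Adeyemi, Beaumont

By the first rule: Yilmaz (accorded doyen status); then Takahashi, Achebe, Horvat, Okafor, Adeyemi and Beaumont (each not accorded doyen status).
Among Takahashi, Achebe, Horvat, Okafor, Adeyemi and Beaumont, by date of presenting credentials (earlier first): Takahashi (9 Dec 2007) before Achebe and Horvat (19 Jun 2008) before Okafor (6 Mar 2011) before Adeyemi and Beaumont (26 Jan 2015).
Achebe and Horvat both have date of arrival in the capital Mar 4, 2010, so the next rule applies.
Achebe and Horvat are each Ambassador, so the next rule applies.
Among Achebe and Horvat, alphabetically by surname: Achebe before Horvat.
Adeyemi and Beaumont both have date of arrival in the capital Oct 8, 2015, so the next rule applies.
Adeyemi and Beaumont are each Ambassador, so the next rule applies.
Among Adeyemi and Beaumont, alphabetically by surname: Adeyemi before Beaumont.
Full order: Yilmaz, Takahashi, Achebe, Horvat, Okafor, Adeyemi, Beaumont.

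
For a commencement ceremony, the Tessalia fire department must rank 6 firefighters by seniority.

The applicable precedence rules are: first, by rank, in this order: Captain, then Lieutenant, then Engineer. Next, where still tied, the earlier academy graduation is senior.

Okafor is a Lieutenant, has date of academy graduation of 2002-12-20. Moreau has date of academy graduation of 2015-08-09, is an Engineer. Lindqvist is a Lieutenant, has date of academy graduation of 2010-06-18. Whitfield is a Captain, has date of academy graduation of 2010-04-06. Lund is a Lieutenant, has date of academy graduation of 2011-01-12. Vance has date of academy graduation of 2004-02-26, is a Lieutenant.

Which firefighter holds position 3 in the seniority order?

Vance

By rank: Whitfield (Captain); then Okafor, Vance, Lindqvist and Lund (Lieutenant); then Moreau (Engineer).
Among Okafor, Vance, Lindqvist and Lund, by date of academy graduation (earlier first): Okafor (2002-12-20) before Vance (2004-02-26) before Lindqvist (2010-06-18) before Lund (2011-01-12).
Order: Whitfield, Okafor, Vance, Lindqvist, Lund, Moreau.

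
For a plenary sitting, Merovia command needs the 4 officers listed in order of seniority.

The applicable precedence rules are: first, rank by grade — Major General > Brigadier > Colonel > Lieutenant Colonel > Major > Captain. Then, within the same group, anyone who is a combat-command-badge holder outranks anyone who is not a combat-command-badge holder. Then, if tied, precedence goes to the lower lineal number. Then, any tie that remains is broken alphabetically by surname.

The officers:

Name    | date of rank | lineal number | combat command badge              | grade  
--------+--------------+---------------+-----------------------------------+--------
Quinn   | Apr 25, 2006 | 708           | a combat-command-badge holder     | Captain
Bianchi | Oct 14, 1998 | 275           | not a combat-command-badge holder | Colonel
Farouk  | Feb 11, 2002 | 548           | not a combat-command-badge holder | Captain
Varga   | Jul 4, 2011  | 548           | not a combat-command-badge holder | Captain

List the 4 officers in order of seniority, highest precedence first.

Bianchi, Quinn, Farouk, Varga

By grade: Bianchi (Colonel); then Quinn, Farouk and Varga (Captain).
Among Quinn, Farouk and Varga, a combat-command-badge holder before not a combat-command-badge holder: Quinn (a combat-command-badge holder) before Farouk and Varga (not a combat-command-badge holder).
Farouk and Varga both have lineal number 548, so the next rule applies.
Among Farouk and Varga, alphabetically by surname: Farouk before Varga.
Full order: Bianchi, Quinn, Farouk, Varga.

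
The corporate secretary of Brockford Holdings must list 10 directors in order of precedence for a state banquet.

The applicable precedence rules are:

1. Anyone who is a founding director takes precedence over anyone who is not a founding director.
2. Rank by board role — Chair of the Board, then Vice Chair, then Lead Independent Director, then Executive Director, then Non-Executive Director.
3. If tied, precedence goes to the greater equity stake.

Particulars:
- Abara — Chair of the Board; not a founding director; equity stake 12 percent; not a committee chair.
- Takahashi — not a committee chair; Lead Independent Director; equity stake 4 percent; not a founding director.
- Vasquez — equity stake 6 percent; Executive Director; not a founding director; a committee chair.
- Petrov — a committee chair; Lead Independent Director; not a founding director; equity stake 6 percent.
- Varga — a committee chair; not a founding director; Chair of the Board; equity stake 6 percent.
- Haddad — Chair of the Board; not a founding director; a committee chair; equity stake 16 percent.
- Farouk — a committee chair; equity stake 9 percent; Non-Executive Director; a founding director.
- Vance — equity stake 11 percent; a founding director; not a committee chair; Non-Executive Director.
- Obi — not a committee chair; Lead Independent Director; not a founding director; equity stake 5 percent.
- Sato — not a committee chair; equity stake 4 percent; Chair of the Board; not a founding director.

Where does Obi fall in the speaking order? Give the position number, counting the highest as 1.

8

By the first rule: Vance and Farouk (both a founding director); then Haddad, Abara, Varga, Sato, Petrov, Obi, Takahashi and Vasquez (each not a founding director).
Vance and Farouk are each Non-Executive Director, so the next rule applies.
Among Vance and Farouk, by equity stake (higher first): Vance (11 percent) before Farouk (9 percent).
Among Haddad, Abara, Varga, Sato, Petrov, Obi, Takahashi and Vasquez, by board role: Haddad, Abara, Varga and Sato (Chair of the Board) before Petrov, Obi and Takahashi (Lead Independent Director) before Vasquez (Executive Director).
Among Haddad, Abara, Varga and Sato, by equity stake (higher first): Haddad (16 percent) before Abara (12 percent) before Varga (6 percent) before Sato (4 percent).
Among Petrov, Obi and Takahashi, by equity stake (higher first): Petrov (6 percent) before Obi (5 percent) before Takahashi (4 percent).
Order: Vance, Farouk, Haddad, Abara, Varga, Sato, Petrov, Obi, Takahashi, Vasquez. So position 8.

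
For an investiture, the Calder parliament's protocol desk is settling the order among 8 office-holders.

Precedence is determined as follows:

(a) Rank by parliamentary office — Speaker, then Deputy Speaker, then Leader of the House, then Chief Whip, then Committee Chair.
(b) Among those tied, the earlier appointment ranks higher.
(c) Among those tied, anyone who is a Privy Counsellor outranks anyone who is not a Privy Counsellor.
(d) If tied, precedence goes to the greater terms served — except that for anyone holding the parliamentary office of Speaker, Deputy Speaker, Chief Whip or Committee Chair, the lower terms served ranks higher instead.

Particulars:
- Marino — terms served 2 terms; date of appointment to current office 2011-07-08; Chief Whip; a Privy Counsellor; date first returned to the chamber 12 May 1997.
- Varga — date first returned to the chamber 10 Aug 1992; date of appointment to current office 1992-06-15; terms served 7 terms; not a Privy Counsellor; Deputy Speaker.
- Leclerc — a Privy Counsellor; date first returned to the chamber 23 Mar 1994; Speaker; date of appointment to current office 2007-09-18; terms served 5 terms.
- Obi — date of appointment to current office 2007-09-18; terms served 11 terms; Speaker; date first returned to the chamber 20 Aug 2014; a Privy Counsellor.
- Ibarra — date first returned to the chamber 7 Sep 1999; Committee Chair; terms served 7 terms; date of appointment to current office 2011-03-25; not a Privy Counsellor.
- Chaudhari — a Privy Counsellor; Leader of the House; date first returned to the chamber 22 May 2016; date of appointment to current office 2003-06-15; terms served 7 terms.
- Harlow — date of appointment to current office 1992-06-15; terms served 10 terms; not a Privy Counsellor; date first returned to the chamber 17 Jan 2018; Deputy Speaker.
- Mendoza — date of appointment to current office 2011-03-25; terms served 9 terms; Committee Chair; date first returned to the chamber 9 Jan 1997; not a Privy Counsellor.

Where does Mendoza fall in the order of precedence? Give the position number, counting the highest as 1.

By parliamentary office: Leclerc and Obi (Speaker); then Varga and Harlow (Deputy Speaker); then Chaudhari (Leader of the House); then Marino (Chief Whip); then Ibarra and Mendoza (Committee Chair).
Leclerc and Obi both have date of appointment to current office 2007-09-18, so the next rule applies.
Leclerc and Obi are each a Privy Counsellor, so the next rule applies.
Among Leclerc and Obi, by terms served (lower first) (reversed rule for this group): Leclerc (5 terms) before Obi (11 terms).
Varga and Harlow both have date of appointment to current office 1992-06-15, so the next rule applies.
Varga and Harlow are each not a Privy Counsellor, so the next rule applies.
Among Varga and Harlow, by terms served (lower first) (reversed rule for this group): Varga (7 terms) before Harlow (10 terms).
Ibarra and Mendoza both have date of appointment to current office 2011-03-25, so the next rule applies.
Ibarra and Mendoza are each not a Privy Counsellor, so the next rule applies.
Among Ibarra and Mendoza, by terms served (lower first) (reversed rule for this group): Ibarra (7 terms) before Mendoza (9 terms).
Order: Leclerc, Obi, Varga, Harlow, Chaudhari, Marino, Ibarra, Mendoza. So position 8.

8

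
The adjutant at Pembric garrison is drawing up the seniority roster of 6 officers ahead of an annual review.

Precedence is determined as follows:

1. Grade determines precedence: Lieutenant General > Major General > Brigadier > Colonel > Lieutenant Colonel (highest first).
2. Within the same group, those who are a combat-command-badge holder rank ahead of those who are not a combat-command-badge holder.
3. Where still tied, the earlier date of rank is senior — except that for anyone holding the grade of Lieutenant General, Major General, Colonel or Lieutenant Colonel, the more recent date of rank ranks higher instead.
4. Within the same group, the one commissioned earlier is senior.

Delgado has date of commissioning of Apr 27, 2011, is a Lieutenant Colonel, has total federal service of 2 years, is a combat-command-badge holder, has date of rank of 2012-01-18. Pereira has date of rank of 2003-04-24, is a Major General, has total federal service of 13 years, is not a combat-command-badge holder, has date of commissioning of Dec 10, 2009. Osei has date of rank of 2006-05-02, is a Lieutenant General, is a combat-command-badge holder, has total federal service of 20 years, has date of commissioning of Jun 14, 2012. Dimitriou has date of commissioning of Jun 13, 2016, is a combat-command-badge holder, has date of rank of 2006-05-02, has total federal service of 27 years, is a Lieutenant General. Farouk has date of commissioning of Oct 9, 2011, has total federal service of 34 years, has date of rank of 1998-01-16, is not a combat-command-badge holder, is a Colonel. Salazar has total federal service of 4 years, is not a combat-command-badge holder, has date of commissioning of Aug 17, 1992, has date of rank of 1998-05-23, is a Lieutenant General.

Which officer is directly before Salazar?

By grade: Osei, Dimitriou and Salazar (Lieutenant General); then Pereira (Major General); then Farouk (Colonel); then Delgado (Lieutenant Colonel).
Among Osei, Dimitriou and Salazar, a combat-command-badge holder before not a combat-command-badge holder: Osei and Dimitriou (a combat-command-badge holder) before Salazar (not a combat-command-badge holder).
Osei and Dimitriou both have date of rank 2006-05-02, so the next rule applies.
Among Osei and Dimitriou, by date of commissioning (earlier first): Osei (Jun 14, 2012) before Dimitriou (Jun 13, 2016).
Order: Osei, Dimitriou, Salazar, Pereira, Farouk, Delgado.

Dimitriou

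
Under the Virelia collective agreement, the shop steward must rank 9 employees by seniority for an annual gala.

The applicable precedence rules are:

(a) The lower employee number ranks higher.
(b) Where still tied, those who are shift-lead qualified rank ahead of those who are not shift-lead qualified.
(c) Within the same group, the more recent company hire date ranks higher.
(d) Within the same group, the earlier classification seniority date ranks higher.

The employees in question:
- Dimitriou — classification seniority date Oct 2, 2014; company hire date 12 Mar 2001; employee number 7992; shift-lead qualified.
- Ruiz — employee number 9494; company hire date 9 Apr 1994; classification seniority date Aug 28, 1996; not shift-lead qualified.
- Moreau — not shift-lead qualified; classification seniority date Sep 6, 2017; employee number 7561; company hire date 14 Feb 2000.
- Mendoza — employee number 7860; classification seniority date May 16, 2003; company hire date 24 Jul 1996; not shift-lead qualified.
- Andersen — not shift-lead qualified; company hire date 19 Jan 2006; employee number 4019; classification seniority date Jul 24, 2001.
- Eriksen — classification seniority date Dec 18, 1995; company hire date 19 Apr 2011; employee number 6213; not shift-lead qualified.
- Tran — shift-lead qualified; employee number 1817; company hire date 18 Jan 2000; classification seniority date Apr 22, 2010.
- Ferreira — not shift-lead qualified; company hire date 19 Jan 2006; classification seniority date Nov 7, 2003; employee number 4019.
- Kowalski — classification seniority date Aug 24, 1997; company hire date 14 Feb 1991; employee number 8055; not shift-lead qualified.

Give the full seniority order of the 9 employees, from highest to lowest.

By employee number (lower first): Tran (1817); then Andersen and Ferreira (both 4019); then Eriksen (6213); then Moreau (7561); then Mendoza (7860); then Dimitriou (7992); then Kowalski (8055); then Ruiz (9494).
Andersen and Ferreira are each not shift-lead qualified, so the next rule applies.
Andersen and Ferreira both have company hire date 19 Jan 2006, so the next rule applies.
Among Andersen and Ferreira, by classification seniority date (earlier first): Andersen (Jul 24, 2001) before Ferreira (Nov 7, 2003).
Full order: Tran, Andersen, Ferreira, Eriksen, Moreau, Mendoza, Dimitriou, Kowalski, Ruiz.

Tran, Andersen, Ferreira, Eriksen, Moreau, Mendoza, Dimitriou, Kowalski, Ruiz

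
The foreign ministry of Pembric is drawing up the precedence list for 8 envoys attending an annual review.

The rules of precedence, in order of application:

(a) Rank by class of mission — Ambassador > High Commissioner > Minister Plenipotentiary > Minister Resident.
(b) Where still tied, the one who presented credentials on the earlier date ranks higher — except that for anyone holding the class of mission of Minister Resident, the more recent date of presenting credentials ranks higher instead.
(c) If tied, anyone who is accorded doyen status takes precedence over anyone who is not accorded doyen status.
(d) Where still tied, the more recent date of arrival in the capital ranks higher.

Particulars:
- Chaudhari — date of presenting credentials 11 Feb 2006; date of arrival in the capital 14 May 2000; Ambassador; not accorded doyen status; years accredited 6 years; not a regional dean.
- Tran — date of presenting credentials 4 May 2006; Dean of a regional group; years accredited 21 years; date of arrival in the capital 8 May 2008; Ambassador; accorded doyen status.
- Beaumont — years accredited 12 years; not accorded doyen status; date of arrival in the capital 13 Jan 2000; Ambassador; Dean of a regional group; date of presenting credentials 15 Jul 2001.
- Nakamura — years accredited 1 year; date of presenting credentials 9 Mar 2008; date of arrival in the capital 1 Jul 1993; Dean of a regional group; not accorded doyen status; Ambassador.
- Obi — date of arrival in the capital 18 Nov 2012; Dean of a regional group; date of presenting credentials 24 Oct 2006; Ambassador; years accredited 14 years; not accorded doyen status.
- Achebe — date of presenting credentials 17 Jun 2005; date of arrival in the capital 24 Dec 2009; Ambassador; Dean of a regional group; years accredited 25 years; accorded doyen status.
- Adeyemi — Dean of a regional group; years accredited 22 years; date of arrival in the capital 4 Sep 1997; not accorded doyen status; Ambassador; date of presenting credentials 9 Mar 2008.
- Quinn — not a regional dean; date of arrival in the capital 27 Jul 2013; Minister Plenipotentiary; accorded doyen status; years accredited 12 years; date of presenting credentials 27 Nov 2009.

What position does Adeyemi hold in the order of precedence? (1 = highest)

By class of mission: Beaumont, Achebe, Chaudhari, Tran, Obi, Adeyemi and Nakamura (Ambassador); then Quinn (Minister Plenipotentiary).
Among Beaumont, Achebe, Chaudhari, Tran, Obi, Adeyemi and Nakamura, by date of presenting credentials (earlier first): Beaumont (15 Jul 2001) before Achebe (17 Jun 2005) before Chaudhari (11 Feb 2006) before Tran (4 May 2006) before Obi (24 Oct 2006) before Adeyemi and Nakamura (9 Mar 2008).
Adeyemi and Nakamura are each not accorded doyen status, so the next rule applies.
Among Adeyemi and Nakamura, by date of arrival in the capital (later first): Adeyemi (4 Sep 1997) before Nakamura (1 Jul 1993).
Order: Beaumont, Achebe, Chaudhari, Tran, Obi, Adeyemi, Nakamura, Quinn. So position 6.

6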